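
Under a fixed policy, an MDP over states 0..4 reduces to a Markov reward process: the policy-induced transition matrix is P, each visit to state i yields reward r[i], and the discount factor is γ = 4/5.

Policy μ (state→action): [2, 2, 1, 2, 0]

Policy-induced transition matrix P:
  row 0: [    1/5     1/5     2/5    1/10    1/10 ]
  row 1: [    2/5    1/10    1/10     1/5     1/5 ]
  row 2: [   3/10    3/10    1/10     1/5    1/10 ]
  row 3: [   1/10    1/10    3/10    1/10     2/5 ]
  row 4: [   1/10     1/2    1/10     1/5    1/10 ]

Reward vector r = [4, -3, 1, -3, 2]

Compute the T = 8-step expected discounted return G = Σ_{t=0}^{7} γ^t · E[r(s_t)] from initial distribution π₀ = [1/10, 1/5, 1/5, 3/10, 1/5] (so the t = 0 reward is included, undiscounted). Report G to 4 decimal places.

t=0: π = [0.1000, 0.2000, 0.2000, 0.3000, 0.2000], E[r] = -0.5000, γ^t·E[r] = -0.500000, running G = -0.500000
t=1: π = [0.2100, 0.2300, 0.1900, 0.1600, 0.2100], E[r] = 0.2800, γ^t·E[r] = 0.224000, running G = -0.276000
t=2: π = [0.2280, 0.2430, 0.1950, 0.1630, 0.1710], E[r] = 0.2310, γ^t·E[r] = 0.147840, running G = -0.128160
t=3: π = [0.2347, 0.2302, 0.2010, 0.1609, 0.1732], E[r] = 0.3129, γ^t·E[r] = 0.160205, running G = 0.032045
t=4: π = [0.2327, 0.2330, 0.2026, 0.1604, 0.1713], E[r] = 0.2959, γ^t·E[r] = 0.121209, running G = 0.153254
t=5: π = [0.2337, 0.2323, 0.2019, 0.1607, 0.1714], E[r] = 0.3005, γ^t·E[r] = 0.098466, running G = 0.251720
t=6: π = [0.2334, 0.2323, 0.2022, 0.1606, 0.1714], E[r] = 0.3002, γ^t·E[r] = 0.078702, running G = 0.330422
t=7: π = [0.2335, 0.2324, 0.2021, 0.1606, 0.1714], E[r] = 0.3000, γ^t·E[r] = 0.062915, running G = 0.393337

G = 0.3933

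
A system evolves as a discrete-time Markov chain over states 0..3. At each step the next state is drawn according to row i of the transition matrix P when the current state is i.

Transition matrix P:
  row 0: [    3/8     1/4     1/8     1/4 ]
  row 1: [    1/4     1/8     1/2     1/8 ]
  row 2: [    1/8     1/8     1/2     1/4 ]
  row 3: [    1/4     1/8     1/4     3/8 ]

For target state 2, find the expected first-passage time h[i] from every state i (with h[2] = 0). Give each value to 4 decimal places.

h = [4.3509, 2.9474, 0.0000, 3.9298]

First-step conditioning: h[2] = 0; for i ≠ 2, h[i] = 1 + Σ_k P[i][k]·h[k].
  h[0] = 1 + 3/8·h[0] + 1/4·h[1] + 1/4·h[3]
  h[1] = 1 + 1/4·h[0] + 1/8·h[1] + 1/8·h[3]
  h[3] = 1 + 1/4·h[0] + 1/8·h[1] + 3/8·h[3]
Solving the 3×3 linear system over states ≠ 2 gives exactly h = [248/57, 56/19, 0, 224/57] (h[2] = 0 is the target).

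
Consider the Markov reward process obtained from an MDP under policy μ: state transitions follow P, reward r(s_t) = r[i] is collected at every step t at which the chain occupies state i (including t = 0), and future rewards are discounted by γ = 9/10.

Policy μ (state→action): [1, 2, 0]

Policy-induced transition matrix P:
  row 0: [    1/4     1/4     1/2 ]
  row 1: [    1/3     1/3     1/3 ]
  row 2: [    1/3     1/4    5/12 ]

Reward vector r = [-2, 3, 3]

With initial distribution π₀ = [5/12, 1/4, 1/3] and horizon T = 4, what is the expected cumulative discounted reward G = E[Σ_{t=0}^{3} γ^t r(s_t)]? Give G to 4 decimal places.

t=0: π = [0.4167, 0.2500, 0.3333], E[r] = 0.9167, γ^t·E[r] = 0.916667, running G = 0.916667
t=1: π = [0.2986, 0.2708, 0.4306], E[r] = 1.5069, γ^t·E[r] = 1.356250, running G = 2.272917
t=2: π = [0.3084, 0.2726, 0.4190], E[r] = 1.4578, γ^t·E[r] = 1.180781, running G = 3.453698
t=3: π = [0.3076, 0.2727, 0.4197], E[r] = 1.4619, γ^t·E[r] = 1.065691, running G = 4.519389

G = 4.5194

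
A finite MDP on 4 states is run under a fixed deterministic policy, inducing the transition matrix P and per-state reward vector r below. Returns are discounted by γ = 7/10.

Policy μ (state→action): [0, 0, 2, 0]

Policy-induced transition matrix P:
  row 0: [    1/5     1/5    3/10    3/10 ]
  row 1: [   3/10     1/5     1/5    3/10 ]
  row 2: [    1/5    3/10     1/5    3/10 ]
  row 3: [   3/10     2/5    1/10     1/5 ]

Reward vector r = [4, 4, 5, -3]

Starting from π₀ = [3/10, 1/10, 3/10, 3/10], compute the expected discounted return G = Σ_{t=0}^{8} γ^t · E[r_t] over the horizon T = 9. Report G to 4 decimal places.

t=0: π = [0.3000, 0.1000, 0.3000, 0.3000], E[r] = 2.2000, γ^t·E[r] = 2.200000, running G = 2.200000
t=1: π = [0.2400, 0.2900, 0.2000, 0.2700], E[r] = 2.3100, γ^t·E[r] = 1.617000, running G = 3.817000
t=2: π = [0.2560, 0.2740, 0.1970, 0.2730], E[r] = 2.2860, γ^t·E[r] = 1.120140, running G = 4.937140
t=3: π = [0.2547, 0.2743, 0.1983, 0.2727], E[r] = 2.2894, γ^t·E[r] = 0.785264, running G = 5.722404
t=4: π = [0.2547, 0.2744, 0.1982, 0.2727], E[r] = 2.2891, γ^t·E[r] = 0.549611, running G = 6.272015
t=5: π = [0.2547, 0.2744, 0.1982, 0.2727], E[r] = 2.2891, γ^t·E[r] = 0.384730, running G = 6.656745
t=6: π = [0.2547, 0.2744, 0.1982, 0.2727], E[r] = 2.2891, γ^t·E[r] = 0.269311, running G = 6.926056
t=7: π = [0.2547, 0.2744, 0.1982, 0.2727], E[r] = 2.2891, γ^t·E[r] = 0.188518, running G = 7.114574
t=8: π = [0.2547, 0.2744, 0.1982, 0.2727], E[r] = 2.2891, γ^t·E[r] = 0.131962, running G = 7.246537

G = 7.2465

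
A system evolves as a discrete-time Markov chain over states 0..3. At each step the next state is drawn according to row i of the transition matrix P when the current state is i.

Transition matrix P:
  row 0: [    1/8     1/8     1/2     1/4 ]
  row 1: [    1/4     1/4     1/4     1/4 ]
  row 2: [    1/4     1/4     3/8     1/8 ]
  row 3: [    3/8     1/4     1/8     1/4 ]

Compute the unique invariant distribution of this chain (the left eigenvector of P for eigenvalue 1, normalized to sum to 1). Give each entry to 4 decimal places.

Balance equations π_j = Σ_i π_i·P[i][j]:
  π_0 = 1/8·π_0 + 1/4·π_1 + 1/4·π_2 + 3/8·π_3
  π_1 = 1/8·π_0 + 1/4·π_1 + 1/4·π_2 + 1/4·π_3
  π_2 = 1/2·π_0 + 1/4·π_1 + 3/8·π_2 + 1/8·π_3
  normalize: π_0 + π_1 + π_2 + π_3 = 1
Solving the linear system gives exactly π = [122/497, 109/497, 162/497, 104/497].

π = [0.2455, 0.2193, 0.3260, 0.2093]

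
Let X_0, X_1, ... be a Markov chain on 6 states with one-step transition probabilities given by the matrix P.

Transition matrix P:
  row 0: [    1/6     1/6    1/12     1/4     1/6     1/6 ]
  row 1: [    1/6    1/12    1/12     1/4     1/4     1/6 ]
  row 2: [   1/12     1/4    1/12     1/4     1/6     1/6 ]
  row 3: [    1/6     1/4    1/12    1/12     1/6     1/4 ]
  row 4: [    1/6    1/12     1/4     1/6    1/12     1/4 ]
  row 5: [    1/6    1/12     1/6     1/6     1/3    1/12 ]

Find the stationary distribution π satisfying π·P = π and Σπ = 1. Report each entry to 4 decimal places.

π = [0.1558, 0.1494, 0.1308, 0.1874, 0.1935, 0.1831]

Balance equations π_j = Σ_i π_i·P[i][j]:
  π_0 = 1/6·π_0 + 1/6·π_1 + 1/12·π_2 + 1/6·π_3 + 1/6·π_4 + 1/6·π_5
  π_1 = 1/6·π_0 + 1/12·π_1 + 1/4·π_2 + 1/4·π_3 + 1/12·π_4 + 1/12·π_5
  π_2 = 1/12·π_0 + 1/12·π_1 + 1/12·π_2 + 1/12·π_3 + 1/4·π_4 + 1/6·π_5
  π_3 = 1/4·π_0 + 1/4·π_1 + 1/4·π_2 + 1/12·π_3 + 1/6·π_4 + 1/6·π_5
  π_4 = 1/6·π_0 + 1/4·π_1 + 1/6·π_2 + 1/6·π_3 + 1/12·π_4 + 1/3·π_5
  normalize: π_0 + π_1 + π_2 + π_3 + π_4 + π_5 = 1
Solving the linear system gives exactly π = [57509/369209, 55142/369209, 48310/369209, 69183/369209, 71446/369209, 67619/369209].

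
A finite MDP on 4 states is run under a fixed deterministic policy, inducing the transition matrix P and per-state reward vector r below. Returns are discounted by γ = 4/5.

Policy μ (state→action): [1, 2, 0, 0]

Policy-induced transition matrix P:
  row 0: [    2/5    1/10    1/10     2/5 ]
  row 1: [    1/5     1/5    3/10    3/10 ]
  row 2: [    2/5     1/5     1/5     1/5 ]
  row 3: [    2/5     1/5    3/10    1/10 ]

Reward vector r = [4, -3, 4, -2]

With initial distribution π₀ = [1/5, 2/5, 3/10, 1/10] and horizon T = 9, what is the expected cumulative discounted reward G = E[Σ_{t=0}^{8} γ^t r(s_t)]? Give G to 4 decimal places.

t=0: π = [0.2000, 0.4000, 0.3000, 0.1000], E[r] = 0.6000, γ^t·E[r] = 0.600000, running G = 0.600000
t=1: π = [0.3200, 0.1800, 0.2300, 0.2700], E[r] = 1.1200, γ^t·E[r] = 0.896000, running G = 1.496000
t=2: π = [0.3640, 0.1680, 0.2130, 0.2550], E[r] = 1.2940, γ^t·E[r] = 0.828160, running G = 2.324160
t=3: π = [0.3664, 0.1636, 0.2059, 0.2641], E[r] = 1.2702, γ^t·E[r] = 0.650342, running G = 2.974502
t=4: π = [0.3673, 0.1634, 0.2061, 0.2632], E[r] = 1.2771, γ^t·E[r] = 0.523100, running G = 3.497603
t=5: π = [0.3673, 0.1633, 0.2059, 0.2635], E[r] = 1.2763, γ^t·E[r] = 0.418212, running G = 3.915815
t=6: π = [0.3673, 0.1633, 0.2059, 0.2634], E[r] = 1.2765, γ^t·E[r] = 0.334615, running G = 4.250429
t=7: π = [0.3673, 0.1633, 0.2059, 0.2635], E[r] = 1.2764, γ^t·E[r] = 0.267688, running G = 4.518117
t=8: π = [0.3673, 0.1633, 0.2059, 0.2635], E[r] = 1.2764, γ^t·E[r] = 0.214151, running G = 4.732268

G = 4.7323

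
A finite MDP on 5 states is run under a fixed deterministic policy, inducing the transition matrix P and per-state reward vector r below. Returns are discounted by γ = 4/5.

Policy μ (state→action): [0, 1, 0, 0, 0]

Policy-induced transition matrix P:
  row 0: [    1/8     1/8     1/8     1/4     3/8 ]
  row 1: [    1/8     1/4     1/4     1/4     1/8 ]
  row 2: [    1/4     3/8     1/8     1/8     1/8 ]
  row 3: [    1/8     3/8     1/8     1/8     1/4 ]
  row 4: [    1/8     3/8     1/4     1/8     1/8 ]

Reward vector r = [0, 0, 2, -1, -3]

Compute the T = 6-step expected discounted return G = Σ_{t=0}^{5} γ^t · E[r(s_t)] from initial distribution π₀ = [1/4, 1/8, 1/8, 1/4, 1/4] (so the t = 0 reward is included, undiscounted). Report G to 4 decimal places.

G = -1.8128

t=0: π = [0.2500, 0.1250, 0.1250, 0.2500, 0.2500], E[r] = -0.7500, γ^t·E[r] = -0.750000, running G = -0.750000
t=1: π = [0.1406, 0.2969, 0.1719, 0.1719, 0.2188], E[r] = -0.4844, γ^t·E[r] = -0.387500, running G = -1.137500
t=2: π = [0.1465, 0.3027, 0.1895, 0.1797, 0.1816], E[r] = -0.3457, γ^t·E[r] = -0.221250, running G = -1.358750
t=3: π = [0.1487, 0.3005, 0.1855, 0.1812, 0.1841], E[r] = -0.3623, γ^t·E[r] = -0.185500, running G = -1.544250
t=4: π = [0.1482, 0.3003, 0.1856, 0.1812, 0.1848], E[r] = -0.3644, γ^t·E[r] = -0.149275, running G = -1.693525
t=5: π = [0.1482, 0.3004, 0.1856, 0.1811, 0.1847], E[r] = -0.3639, γ^t·E[r] = -0.119231, running G = -1.812756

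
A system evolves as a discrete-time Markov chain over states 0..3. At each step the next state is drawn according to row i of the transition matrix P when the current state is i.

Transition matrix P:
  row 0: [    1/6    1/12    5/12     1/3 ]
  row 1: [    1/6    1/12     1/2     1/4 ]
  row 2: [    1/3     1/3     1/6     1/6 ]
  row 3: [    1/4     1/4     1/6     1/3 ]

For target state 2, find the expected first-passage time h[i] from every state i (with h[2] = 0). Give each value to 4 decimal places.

h = [2.8768, 2.5813, 0.0000, 3.5468]

First-step conditioning: h[2] = 0; for i ≠ 2, h[i] = 1 + Σ_k P[i][k]·h[k].
  h[0] = 1 + 1/6·h[0] + 1/12·h[1] + 1/3·h[3]
  h[1] = 1 + 1/6·h[0] + 1/12·h[1] + 1/4·h[3]
  h[3] = 1 + 1/4·h[0] + 1/4·h[1] + 1/3·h[3]
Solving the 3×3 linear system over states ≠ 2 gives exactly h = [584/203, 524/203, 0, 720/203] (h[2] = 0 is the target).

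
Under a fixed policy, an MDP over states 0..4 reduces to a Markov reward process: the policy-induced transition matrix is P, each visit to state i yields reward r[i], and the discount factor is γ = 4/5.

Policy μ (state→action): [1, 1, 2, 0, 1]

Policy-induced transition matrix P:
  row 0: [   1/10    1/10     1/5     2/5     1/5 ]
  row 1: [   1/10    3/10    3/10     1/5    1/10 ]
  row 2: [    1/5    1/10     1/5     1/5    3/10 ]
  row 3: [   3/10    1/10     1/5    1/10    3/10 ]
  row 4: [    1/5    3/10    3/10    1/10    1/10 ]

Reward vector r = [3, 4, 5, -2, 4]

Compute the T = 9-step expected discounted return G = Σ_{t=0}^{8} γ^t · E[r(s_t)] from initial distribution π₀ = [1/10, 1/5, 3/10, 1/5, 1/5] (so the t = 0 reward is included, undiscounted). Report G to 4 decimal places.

t=0: π = [0.1000, 0.2000, 0.3000, 0.2000, 0.2000], E[r] = 3.0000, γ^t·E[r] = 3.000000, running G = 3.000000
t=1: π = [0.1900, 0.1800, 0.2400, 0.1800, 0.2100], E[r] = 2.9700, γ^t·E[r] = 2.376000, running G = 5.376000
t=2: π = [0.1810, 0.1780, 0.2390, 0.1990, 0.2030], E[r] = 2.8640, γ^t·E[r] = 1.832960, running G = 7.208960
t=3: π = [0.1840, 0.1762, 0.2381, 0.1960, 0.2057], E[r] = 2.8781, γ^t·E[r] = 1.473587, running G = 8.682547
t=4: π = [0.1836, 0.1764, 0.2382, 0.1966, 0.2052], E[r] = 2.8748, γ^t·E[r] = 1.177530, running G = 9.860078
t=5: π = [0.1837, 0.1763, 0.2382, 0.1965, 0.2053], E[r] = 2.8753, γ^t·E[r] = 0.942181, running G = 10.802258
t=6: π = [0.1837, 0.1763, 0.2382, 0.1965, 0.2053], E[r] = 2.8752, γ^t·E[r] = 0.753722, running G = 11.555980
t=7: π = [0.1837, 0.1763, 0.2382, 0.1965, 0.2053], E[r] = 2.8752, γ^t·E[r] = 0.602980, running G = 12.158960
t=8: π = [0.1837, 0.1763, 0.2382, 0.1965, 0.2053], E[r] = 2.8752, γ^t·E[r] = 0.482384, running G = 12.641344

G = 12.6413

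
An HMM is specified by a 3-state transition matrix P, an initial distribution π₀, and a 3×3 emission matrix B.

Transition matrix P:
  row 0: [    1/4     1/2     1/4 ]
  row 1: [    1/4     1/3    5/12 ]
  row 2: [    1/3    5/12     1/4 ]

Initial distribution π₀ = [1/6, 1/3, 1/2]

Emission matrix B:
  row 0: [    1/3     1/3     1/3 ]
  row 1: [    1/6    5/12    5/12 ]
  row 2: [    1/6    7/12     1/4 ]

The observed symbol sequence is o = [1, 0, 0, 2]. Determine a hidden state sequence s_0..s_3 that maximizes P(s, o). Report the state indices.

t=0: δ = [5.556e-02, 1.389e-01, 2.917e-01]  (obs o_0=1)
t=1: δ = [3.241e-02, 2.025e-02, 1.215e-02]  ψ = [2, 2, 2]  (obs o_1=0)
t=2: δ = [2.701e-03, 2.701e-03, 1.407e-03]  ψ = [0, 0, 1]  (obs o_2=0)
t=3: δ = [2.251e-04, 5.626e-04, 2.813e-04]  ψ = [0, 0, 1]  (obs o_3=2)
backtrack: best end state = 1; path = [2, 0, 0, 1]

path = [2, 0, 0, 1]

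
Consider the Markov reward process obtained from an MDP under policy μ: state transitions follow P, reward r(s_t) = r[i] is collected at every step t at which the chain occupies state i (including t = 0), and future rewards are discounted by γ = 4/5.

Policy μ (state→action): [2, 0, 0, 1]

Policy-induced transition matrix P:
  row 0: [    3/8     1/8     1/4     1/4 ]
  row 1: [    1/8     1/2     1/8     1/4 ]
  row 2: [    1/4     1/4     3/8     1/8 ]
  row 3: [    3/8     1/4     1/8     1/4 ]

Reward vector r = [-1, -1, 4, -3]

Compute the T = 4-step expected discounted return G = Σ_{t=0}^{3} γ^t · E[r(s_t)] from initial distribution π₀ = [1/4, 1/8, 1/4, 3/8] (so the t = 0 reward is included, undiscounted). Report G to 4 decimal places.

G = -1.1888

t=0: π = [0.2500, 0.1250, 0.2500, 0.3750], E[r] = -0.5000, γ^t·E[r] = -0.500000, running G = -0.500000
t=1: π = [0.3125, 0.2500, 0.2188, 0.2188], E[r] = -0.3438, γ^t·E[r] = -0.275000, running G = -0.775000
t=2: π = [0.2852, 0.2734, 0.2188, 0.2227], E[r] = -0.3516, γ^t·E[r] = -0.225000, running G = -1.000000
t=3: π = [0.2793, 0.2827, 0.2153, 0.2227], E[r] = -0.3687, γ^t·E[r] = -0.188750, running G = -1.188750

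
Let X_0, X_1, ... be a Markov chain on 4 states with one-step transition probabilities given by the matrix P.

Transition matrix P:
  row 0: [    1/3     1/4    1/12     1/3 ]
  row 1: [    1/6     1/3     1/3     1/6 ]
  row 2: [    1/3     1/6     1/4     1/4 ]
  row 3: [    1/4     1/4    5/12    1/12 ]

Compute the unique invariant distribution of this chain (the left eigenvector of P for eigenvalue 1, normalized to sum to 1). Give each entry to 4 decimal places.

Balance equations π_j = Σ_i π_i·P[i][j]:
  π_0 = 1/3·π_0 + 1/6·π_1 + 1/3·π_2 + 1/4·π_3
  π_1 = 1/4·π_0 + 1/3·π_1 + 1/6·π_2 + 1/4·π_3
  π_2 = 1/12·π_0 + 1/3·π_1 + 1/4·π_2 + 5/12·π_3
  normalize: π_0 + π_1 + π_2 + π_3 = 1
Solving the linear system gives exactly π = [158/577, 431/1731, 452/1731, 374/1731].

π = [0.2738, 0.2490, 0.2611, 0.2161]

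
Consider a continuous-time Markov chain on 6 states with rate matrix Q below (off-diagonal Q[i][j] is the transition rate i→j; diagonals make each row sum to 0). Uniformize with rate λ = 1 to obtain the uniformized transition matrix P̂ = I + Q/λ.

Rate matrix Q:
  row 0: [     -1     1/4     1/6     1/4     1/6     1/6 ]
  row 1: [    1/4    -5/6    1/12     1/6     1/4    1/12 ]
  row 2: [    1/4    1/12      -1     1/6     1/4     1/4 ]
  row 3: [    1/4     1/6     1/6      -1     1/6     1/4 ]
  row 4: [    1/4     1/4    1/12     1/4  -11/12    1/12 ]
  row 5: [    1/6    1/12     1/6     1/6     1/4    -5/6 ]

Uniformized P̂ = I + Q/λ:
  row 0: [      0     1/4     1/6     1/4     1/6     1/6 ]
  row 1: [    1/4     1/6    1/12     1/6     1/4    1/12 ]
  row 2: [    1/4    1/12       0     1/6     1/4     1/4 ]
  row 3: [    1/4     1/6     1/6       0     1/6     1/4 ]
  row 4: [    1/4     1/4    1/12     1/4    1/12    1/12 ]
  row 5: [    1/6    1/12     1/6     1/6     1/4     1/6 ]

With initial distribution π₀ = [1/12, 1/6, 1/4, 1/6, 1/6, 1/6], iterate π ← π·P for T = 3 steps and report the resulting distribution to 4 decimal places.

t=0: π = [0.0833, 0.1667, 0.2500, 0.1667, 0.1667, 0.1667]
t=1: π = [0.2153, 0.1528, 0.0972, 0.1597, 0.2014, 0.1736]
t=2: π = [0.1817, 0.1788, 0.1209, 0.1748, 0.1852, 0.1586]
t=3: π = [0.1914, 0.1739, 0.1162, 0.1681, 0.1894, 0.1610]

π = [0.1914, 0.1739, 0.1162, 0.1681, 0.1894, 0.1610]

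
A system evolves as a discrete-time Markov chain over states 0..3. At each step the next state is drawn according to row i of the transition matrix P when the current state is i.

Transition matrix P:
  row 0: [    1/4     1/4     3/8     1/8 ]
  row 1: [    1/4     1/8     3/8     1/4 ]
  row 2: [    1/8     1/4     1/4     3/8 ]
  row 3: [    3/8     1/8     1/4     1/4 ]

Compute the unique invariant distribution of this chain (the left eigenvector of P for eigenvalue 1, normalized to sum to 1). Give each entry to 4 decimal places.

π = [0.2441, 0.1936, 0.3047, 0.2576]

Balance equations π_j = Σ_i π_i·P[i][j]:
  π_0 = 1/4·π_0 + 1/4·π_1 + 1/8·π_2 + 3/8·π_3
  π_1 = 1/4·π_0 + 1/8·π_1 + 1/4·π_2 + 1/8·π_3
  π_2 = 3/8·π_0 + 3/8·π_1 + 1/4·π_2 + 1/4·π_3
  normalize: π_0 + π_1 + π_2 + π_3 = 1
Solving the linear system gives exactly π = [145/594, 115/594, 181/594, 17/66].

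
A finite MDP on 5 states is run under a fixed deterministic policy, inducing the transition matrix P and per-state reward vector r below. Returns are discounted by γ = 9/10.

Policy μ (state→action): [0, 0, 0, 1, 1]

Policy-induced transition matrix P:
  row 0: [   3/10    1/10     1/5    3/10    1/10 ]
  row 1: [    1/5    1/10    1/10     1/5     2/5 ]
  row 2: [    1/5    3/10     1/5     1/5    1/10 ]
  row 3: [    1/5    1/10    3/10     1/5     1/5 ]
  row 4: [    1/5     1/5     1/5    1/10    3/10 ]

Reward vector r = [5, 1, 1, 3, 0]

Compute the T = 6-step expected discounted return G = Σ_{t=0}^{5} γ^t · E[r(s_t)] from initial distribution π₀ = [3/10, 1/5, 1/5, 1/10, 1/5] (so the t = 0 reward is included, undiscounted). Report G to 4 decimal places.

G = 9.9168

t=0: π = [0.3000, 0.2000, 0.2000, 0.1000, 0.2000], E[r] = 2.2000, γ^t·E[r] = 2.200000, running G = 2.200000
t=1: π = [0.2300, 0.1600, 0.1900, 0.2100, 0.2100], E[r] = 2.1300, γ^t·E[r] = 1.917000, running G = 4.117000
t=2: π = [0.2230, 0.1590, 0.2050, 0.2020, 0.2110], E[r] = 2.0850, γ^t·E[r] = 1.688850, running G = 5.805850
t=3: π = [0.2223, 0.1621, 0.2043, 0.2012, 0.2101], E[r] = 2.0815, γ^t·E[r] = 1.517414, running G = 7.323264
t=4: π = [0.2222, 0.1619, 0.2039, 0.2012, 0.2108], E[r] = 2.0806, γ^t·E[r] = 1.365075, running G = 8.688339
t=5: π = [0.2222, 0.1619, 0.2039, 0.2011, 0.2108], E[r] = 2.0803, γ^t·E[r] = 1.228424, running G = 9.916763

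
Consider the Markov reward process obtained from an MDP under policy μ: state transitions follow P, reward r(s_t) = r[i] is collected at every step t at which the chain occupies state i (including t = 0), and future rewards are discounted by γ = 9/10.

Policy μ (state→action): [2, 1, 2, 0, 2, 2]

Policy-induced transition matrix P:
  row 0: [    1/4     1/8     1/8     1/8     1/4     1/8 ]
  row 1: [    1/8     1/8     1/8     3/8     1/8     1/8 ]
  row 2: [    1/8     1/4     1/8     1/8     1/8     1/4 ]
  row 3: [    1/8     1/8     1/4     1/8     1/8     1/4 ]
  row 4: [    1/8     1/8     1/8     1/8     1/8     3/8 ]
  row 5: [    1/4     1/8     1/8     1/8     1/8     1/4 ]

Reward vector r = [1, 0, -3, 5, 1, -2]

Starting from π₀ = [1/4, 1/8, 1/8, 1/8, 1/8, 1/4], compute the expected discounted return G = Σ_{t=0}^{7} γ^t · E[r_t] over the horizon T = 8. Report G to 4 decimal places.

t=0: π = [0.2500, 0.1250, 0.1250, 0.1250, 0.1250, 0.2500], E[r] = 0.1250, γ^t·E[r] = 0.125000, running G = 0.125000
t=1: π = [0.1875, 0.1406, 0.1406, 0.1563, 0.1563, 0.2188], E[r] = 0.2656, γ^t·E[r] = 0.239063, running G = 0.364063
t=2: π = [0.1758, 0.1426, 0.1445, 0.1602, 0.1484, 0.2285], E[r] = 0.2344, γ^t·E[r] = 0.189844, running G = 0.553906
t=3: π = [0.1755, 0.1431, 0.1450, 0.1606, 0.1470, 0.2288], E[r] = 0.2332, γ^t·E[r] = 0.169969, running G = 0.723876
t=4: π = [0.1755, 0.1431, 0.1451, 0.1608, 0.1469, 0.2285], E[r] = 0.2340, γ^t·E[r] = 0.153513, running G = 0.877389
t=5: π = [0.1755, 0.1431, 0.1451, 0.1608, 0.1469, 0.2285], E[r] = 0.2340, γ^t·E[r] = 0.138178, running G = 1.015566
t=6: π = [0.1755, 0.1431, 0.1451, 0.1608, 0.1469, 0.2285], E[r] = 0.2340, γ^t·E[r] = 0.124355, running G = 1.139921
t=7: π = [0.1755, 0.1431, 0.1451, 0.1608, 0.1469, 0.2285], E[r] = 0.2340, γ^t·E[r] = 0.111920, running G = 1.251841

G = 1.2518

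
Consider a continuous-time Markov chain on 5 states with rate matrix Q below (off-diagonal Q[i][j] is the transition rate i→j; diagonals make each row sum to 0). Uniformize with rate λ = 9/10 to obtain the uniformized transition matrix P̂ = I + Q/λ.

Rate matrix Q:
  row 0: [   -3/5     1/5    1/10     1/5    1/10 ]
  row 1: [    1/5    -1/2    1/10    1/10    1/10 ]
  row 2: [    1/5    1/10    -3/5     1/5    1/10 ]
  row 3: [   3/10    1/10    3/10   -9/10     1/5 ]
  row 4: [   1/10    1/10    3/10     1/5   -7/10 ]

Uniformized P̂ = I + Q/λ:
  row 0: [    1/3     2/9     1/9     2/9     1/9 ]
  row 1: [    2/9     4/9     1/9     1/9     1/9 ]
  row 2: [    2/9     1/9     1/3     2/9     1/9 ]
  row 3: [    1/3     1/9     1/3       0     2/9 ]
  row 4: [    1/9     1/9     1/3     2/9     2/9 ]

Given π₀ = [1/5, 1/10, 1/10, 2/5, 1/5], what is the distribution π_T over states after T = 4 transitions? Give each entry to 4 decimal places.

π = [0.2519, 0.2072, 0.2318, 0.1638, 0.1453]

t=0: π = [0.2000, 0.1000, 0.1000, 0.4000, 0.2000]
t=1: π = [0.2667, 0.1667, 0.2667, 0.1222, 0.1778]
t=2: π = [0.2457, 0.1963, 0.2370, 0.1765, 0.1444]
t=3: π = [0.2531, 0.2038, 0.2351, 0.1612, 0.1468]
t=4: π = [0.2519, 0.2072, 0.2318, 0.1638, 0.1453]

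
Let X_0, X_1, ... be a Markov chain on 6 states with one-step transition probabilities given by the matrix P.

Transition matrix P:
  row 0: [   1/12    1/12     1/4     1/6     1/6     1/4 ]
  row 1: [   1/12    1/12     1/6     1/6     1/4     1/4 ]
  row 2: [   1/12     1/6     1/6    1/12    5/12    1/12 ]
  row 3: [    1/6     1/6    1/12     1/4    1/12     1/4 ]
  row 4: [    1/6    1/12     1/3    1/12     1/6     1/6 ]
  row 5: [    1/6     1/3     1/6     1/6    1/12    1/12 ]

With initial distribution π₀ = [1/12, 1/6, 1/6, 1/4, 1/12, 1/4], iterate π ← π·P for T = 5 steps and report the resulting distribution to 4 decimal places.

t=0: π = [0.0833, 0.1667, 0.1667, 0.2500, 0.0833, 0.2500]
t=1: π = [0.1319, 0.1806, 0.1667, 0.1667, 0.1806, 0.1736]
t=2: π = [0.1267, 0.1545, 0.1939, 0.1516, 0.1950, 0.1782]
t=3: π = [0.1271, 0.1567, 0.1971, 0.1469, 0.2005, 0.1717]
t=4: π = [0.1266, 0.1549, 0.1984, 0.1458, 0.2024, 0.1718]
t=5: π = [0.1267, 0.1550, 0.1988, 0.1454, 0.2027, 0.1714]

π = [0.1267, 0.1550, 0.1988, 0.1454, 0.2027, 0.1714]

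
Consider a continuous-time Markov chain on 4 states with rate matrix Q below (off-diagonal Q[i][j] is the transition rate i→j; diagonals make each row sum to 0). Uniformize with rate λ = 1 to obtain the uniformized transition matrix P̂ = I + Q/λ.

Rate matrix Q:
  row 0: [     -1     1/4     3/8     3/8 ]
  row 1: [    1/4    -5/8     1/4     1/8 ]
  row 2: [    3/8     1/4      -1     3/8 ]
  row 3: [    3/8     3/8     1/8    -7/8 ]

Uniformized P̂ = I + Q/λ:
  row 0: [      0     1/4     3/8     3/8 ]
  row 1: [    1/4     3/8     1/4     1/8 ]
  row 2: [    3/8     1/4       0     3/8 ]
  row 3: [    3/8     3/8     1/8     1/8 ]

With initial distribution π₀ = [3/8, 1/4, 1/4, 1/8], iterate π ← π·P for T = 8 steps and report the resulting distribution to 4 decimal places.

π = [0.2437, 0.3194, 0.2007, 0.2361]

t=0: π = [0.3750, 0.2500, 0.2500, 0.1250]
t=1: π = [0.2031, 0.2969, 0.2188, 0.2813]
t=2: π = [0.2617, 0.3223, 0.1855, 0.2305]
t=3: π = [0.2366, 0.3191, 0.2075, 0.2368]
t=4: π = [0.2464, 0.3195, 0.1981, 0.2360]
t=5: π = [0.2427, 0.3194, 0.2018, 0.2361]
t=6: π = [0.2441, 0.3194, 0.2004, 0.2361]
t=7: π = [0.2435, 0.3194, 0.2009, 0.2361]
t=8: π = [0.2437, 0.3194, 0.2007, 0.2361]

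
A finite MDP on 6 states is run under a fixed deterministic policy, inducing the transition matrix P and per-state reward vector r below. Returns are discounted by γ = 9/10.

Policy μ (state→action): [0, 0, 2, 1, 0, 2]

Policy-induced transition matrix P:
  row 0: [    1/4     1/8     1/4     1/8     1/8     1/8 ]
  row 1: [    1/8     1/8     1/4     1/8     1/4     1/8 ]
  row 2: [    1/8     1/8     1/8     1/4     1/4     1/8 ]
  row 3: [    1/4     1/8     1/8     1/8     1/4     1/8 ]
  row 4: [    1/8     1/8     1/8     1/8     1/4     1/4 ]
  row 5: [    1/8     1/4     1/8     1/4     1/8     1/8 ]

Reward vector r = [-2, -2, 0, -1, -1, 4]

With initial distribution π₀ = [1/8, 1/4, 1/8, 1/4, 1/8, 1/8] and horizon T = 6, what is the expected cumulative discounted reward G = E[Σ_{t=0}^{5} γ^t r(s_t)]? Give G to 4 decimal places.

G = -2.0993

t=0: π = [0.1250, 0.2500, 0.1250, 0.2500, 0.1250, 0.1250], E[r] = -0.6250, γ^t·E[r] = -0.625000, running G = -0.625000
t=1: π = [0.1719, 0.1406, 0.1719, 0.1563, 0.2188, 0.1406], E[r] = -0.4375, γ^t·E[r] = -0.393750, running G = -1.018750
t=2: π = [0.1660, 0.1426, 0.1641, 0.1641, 0.2109, 0.1523], E[r] = -0.3828, γ^t·E[r] = -0.310078, running G = -1.328828
t=3: π = [0.1663, 0.1440, 0.1636, 0.1646, 0.2102, 0.1514], E[r] = -0.3899, γ^t·E[r] = -0.284232, running G = -1.613060
t=4: π = [0.1664, 0.1439, 0.1638, 0.1644, 0.2103, 0.1513], E[r] = -0.3901, γ^t·E[r] = -0.255949, running G = -1.869008
t=5: π = [0.1663, 0.1439, 0.1638, 0.1644, 0.2103, 0.1513], E[r] = -0.3900, γ^t·E[r] = -0.230309, running G = -2.099317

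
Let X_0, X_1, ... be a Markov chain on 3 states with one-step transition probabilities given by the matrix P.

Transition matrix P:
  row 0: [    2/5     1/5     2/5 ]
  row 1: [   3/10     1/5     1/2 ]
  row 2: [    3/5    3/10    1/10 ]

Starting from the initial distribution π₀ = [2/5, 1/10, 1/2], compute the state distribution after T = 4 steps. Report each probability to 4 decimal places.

π = [0.4402, 0.2319, 0.3279]

t=0: π = [0.4000, 0.1000, 0.5000]
t=1: π = [0.4900, 0.2500, 0.2600]
t=2: π = [0.4270, 0.2260, 0.3470]
t=3: π = [0.4468, 0.2347, 0.3185]
t=4: π = [0.4402, 0.2319, 0.3279]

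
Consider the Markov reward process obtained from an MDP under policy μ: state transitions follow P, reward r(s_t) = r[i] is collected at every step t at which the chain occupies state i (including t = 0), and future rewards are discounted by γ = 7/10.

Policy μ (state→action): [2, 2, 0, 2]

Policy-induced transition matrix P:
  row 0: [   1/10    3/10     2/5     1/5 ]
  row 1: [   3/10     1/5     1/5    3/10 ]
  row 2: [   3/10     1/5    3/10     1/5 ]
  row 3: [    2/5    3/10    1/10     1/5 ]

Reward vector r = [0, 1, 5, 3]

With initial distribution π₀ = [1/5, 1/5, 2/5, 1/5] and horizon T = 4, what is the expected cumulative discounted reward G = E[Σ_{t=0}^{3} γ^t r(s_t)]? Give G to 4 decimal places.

t=0: π = [0.2000, 0.2000, 0.4000, 0.2000], E[r] = 2.8000, γ^t·E[r] = 2.800000, running G = 2.800000
t=1: π = [0.2800, 0.2400, 0.2600, 0.2200], E[r] = 2.2000, γ^t·E[r] = 1.540000, running G = 4.340000
t=2: π = [0.2660, 0.2500, 0.2600, 0.2240], E[r] = 2.2220, γ^t·E[r] = 1.088780, running G = 5.428780
t=3: π = [0.2692, 0.2490, 0.2568, 0.2250], E[r] = 2.2080, γ^t·E[r] = 0.757344, running G = 6.186124

G = 6.1861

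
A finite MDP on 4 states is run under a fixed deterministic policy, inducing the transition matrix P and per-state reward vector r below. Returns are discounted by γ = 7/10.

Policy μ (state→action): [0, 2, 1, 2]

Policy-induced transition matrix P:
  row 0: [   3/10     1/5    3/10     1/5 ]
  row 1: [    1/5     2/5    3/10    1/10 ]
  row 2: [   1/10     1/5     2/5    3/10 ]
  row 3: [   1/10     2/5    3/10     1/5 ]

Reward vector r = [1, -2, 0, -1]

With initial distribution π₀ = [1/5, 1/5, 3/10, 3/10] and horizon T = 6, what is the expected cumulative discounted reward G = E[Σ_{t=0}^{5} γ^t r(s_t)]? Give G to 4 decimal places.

t=0: π = [0.2000, 0.2000, 0.3000, 0.3000], E[r] = -0.5000, γ^t·E[r] = -0.500000, running G = -0.500000
t=1: π = [0.1600, 0.3000, 0.3300, 0.2100], E[r] = -0.6500, γ^t·E[r] = -0.455000, running G = -0.955000
t=2: π = [0.1620, 0.3020, 0.3330, 0.2030], E[r] = -0.6450, γ^t·E[r] = -0.316050, running G = -1.271050
t=3: π = [0.1626, 0.3010, 0.3333, 0.2031], E[r] = -0.6425, γ^t·E[r] = -0.220378, running G = -1.491428
t=4: π = [0.1626, 0.3008, 0.3333, 0.2032], E[r] = -0.6423, γ^t·E[r] = -0.154204, running G = -1.645632
t=5: π = [0.1626, 0.3008, 0.3333, 0.2033], E[r] = -0.6423, γ^t·E[r] = -0.107945, running G = -1.753577

G = -1.7536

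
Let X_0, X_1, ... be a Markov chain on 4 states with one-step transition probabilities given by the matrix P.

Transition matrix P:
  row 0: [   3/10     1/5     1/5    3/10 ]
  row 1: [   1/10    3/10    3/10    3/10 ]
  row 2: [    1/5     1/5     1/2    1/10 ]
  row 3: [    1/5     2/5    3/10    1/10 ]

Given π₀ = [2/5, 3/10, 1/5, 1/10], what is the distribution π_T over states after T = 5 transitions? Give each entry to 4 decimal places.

π = [0.1927, 0.2649, 0.3508, 0.1916]

t=0: π = [0.4000, 0.3000, 0.2000, 0.1000]
t=1: π = [0.2100, 0.2500, 0.3000, 0.2400]
t=2: π = [0.1960, 0.2730, 0.3390, 0.1920]
t=3: π = [0.1923, 0.2657, 0.3482, 0.1938]
t=4: π = [0.1927, 0.2653, 0.3504, 0.1916]
t=5: π = [0.1927, 0.2649, 0.3508, 0.1916]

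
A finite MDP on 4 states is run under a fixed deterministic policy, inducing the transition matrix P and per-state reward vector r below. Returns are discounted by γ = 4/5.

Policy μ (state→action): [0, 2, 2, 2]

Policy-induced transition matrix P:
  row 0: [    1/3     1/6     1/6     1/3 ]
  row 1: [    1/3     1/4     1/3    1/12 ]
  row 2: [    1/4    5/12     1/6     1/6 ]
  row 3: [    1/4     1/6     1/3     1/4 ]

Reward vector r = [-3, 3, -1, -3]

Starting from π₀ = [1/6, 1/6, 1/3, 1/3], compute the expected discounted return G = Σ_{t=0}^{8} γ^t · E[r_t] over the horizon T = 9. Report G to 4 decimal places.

G = -4.6397

t=0: π = [0.1667, 0.1667, 0.3333, 0.3333], E[r] = -1.3333, γ^t·E[r] = -1.333333, running G = -1.333333
t=1: π = [0.2778, 0.2639, 0.2500, 0.2083], E[r] = -0.9167, γ^t·E[r] = -0.733333, running G = -2.066667
t=2: π = [0.2951, 0.2512, 0.2454, 0.2083], E[r] = -1.0023, γ^t·E[r] = -0.641481, running G = -2.708148
t=3: π = [0.2955, 0.2489, 0.2432, 0.2123], E[r] = -1.0199, γ^t·E[r] = -0.522173, running G = -3.230321
t=4: π = [0.2954, 0.2482, 0.2435, 0.2129], E[r] = -1.0236, γ^t·E[r] = -0.419259, running G = -3.649580
t=5: π = [0.2953, 0.2482, 0.2435, 0.2129], E[r] = -1.0236, γ^t·E[r] = -0.335397, running G = -3.984978
t=6: π = [0.2953, 0.2482, 0.2435, 0.2129], E[r] = -1.0235, γ^t·E[r] = -0.268317, running G = -4.253294
t=7: π = [0.2953, 0.2482, 0.2435, 0.2129], E[r] = -1.0235, γ^t·E[r] = -0.214650, running G = -4.467944
t=8: π = [0.2953, 0.2482, 0.2435, 0.2129], E[r] = -1.0235, γ^t·E[r] = -0.171720, running G = -4.639664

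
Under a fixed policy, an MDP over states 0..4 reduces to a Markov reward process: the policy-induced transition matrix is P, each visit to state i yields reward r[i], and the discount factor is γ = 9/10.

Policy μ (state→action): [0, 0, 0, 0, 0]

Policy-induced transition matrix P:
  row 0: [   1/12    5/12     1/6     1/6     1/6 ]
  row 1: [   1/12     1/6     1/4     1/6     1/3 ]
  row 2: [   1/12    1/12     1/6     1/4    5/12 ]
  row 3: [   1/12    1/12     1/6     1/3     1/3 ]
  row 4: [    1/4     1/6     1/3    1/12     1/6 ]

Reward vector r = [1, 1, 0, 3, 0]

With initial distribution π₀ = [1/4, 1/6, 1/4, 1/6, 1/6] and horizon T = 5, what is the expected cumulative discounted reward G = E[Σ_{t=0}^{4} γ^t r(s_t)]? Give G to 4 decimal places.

G = 3.6585

t=0: π = [0.2500, 0.1667, 0.2500, 0.1667, 0.1667], E[r] = 0.9167, γ^t·E[r] = 0.916667, running G = 0.916667
t=1: π = [0.1111, 0.1944, 0.2083, 0.2014, 0.2847], E[r] = 0.9097, γ^t·E[r] = 0.818750, running G = 1.735417
t=2: π = [0.1308, 0.1603, 0.2303, 0.1939, 0.2847], E[r] = 0.8727, γ^t·E[r] = 0.706875, running G = 2.442292
t=3: π = [0.1308, 0.1640, 0.2275, 0.1944, 0.2833], E[r] = 0.8781, γ^t·E[r] = 0.640160, running G = 3.082452
t=4: π = [0.1305, 0.1642, 0.2275, 0.1944, 0.2833], E[r] = 0.8780, γ^t·E[r] = 0.576070, running G = 3.658522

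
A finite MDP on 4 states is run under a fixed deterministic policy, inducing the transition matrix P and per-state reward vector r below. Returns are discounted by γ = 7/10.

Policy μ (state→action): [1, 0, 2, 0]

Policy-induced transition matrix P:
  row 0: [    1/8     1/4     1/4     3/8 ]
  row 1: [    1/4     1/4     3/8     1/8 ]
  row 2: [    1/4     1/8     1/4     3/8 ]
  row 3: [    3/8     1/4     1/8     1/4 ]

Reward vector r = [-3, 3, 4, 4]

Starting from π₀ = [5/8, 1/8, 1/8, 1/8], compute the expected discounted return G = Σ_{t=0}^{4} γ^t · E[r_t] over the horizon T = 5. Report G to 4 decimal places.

t=0: π = [0.6250, 0.1250, 0.1250, 0.1250], E[r] = -0.5000, γ^t·E[r] = -0.500000, running G = -0.500000
t=1: π = [0.1875, 0.2344, 0.2500, 0.3281], E[r] = 2.4531, γ^t·E[r] = 1.717188, running G = 1.217188
t=2: π = [0.2676, 0.2188, 0.2383, 0.2754], E[r] = 1.9082, γ^t·E[r] = 0.935020, running G = 2.152207
t=3: π = [0.2510, 0.2202, 0.2429, 0.2859], E[r] = 2.0229, γ^t·E[r] = 0.693872, running G = 2.846079
t=4: π = [0.2544, 0.2196, 0.2418, 0.2842], E[r] = 1.9998, γ^t·E[r] = 0.480156, running G = 3.326235

G = 3.3262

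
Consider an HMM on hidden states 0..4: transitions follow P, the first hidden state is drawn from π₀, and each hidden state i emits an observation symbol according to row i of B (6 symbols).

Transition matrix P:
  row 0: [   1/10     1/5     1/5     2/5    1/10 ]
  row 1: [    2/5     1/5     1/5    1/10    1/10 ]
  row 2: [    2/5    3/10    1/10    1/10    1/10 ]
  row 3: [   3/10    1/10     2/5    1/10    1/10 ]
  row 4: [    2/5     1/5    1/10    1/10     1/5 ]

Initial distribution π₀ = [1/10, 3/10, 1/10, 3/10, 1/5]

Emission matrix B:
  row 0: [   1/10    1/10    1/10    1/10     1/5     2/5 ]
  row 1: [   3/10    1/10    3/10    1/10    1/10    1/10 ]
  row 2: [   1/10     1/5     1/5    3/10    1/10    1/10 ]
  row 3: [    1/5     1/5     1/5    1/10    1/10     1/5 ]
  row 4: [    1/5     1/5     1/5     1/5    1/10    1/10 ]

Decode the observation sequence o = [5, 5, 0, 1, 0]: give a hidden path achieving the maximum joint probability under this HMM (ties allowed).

path = [3, 0, 3, 2, 1]

t=0: δ = [4.000e-02, 3.000e-02, 1.000e-02, 6.000e-02, 2.000e-02]  (obs o_0=5)
t=1: δ = [7.200e-03, 8.000e-04, 2.400e-03, 3.200e-03, 6.000e-04]  ψ = [3, 0, 3, 0, 3]  (obs o_1=5)
t=2: δ = [9.600e-05, 4.320e-04, 1.440e-04, 5.760e-04, 1.440e-04]  ψ = [2, 0, 0, 0, 0]  (obs o_2=0)
t=3: δ = [1.728e-05, 8.640e-06, 4.608e-05, 1.152e-05, 1.152e-05]  ψ = [1, 1, 3, 3, 3]  (obs o_3=1)
t=4: δ = [1.843e-06, 4.147e-06, 4.608e-07, 1.382e-06, 9.216e-07]  ψ = [2, 2, 2, 0, 2]  (obs o_4=0)
backtrack: best end state = 1; path = [3, 0, 3, 2, 1]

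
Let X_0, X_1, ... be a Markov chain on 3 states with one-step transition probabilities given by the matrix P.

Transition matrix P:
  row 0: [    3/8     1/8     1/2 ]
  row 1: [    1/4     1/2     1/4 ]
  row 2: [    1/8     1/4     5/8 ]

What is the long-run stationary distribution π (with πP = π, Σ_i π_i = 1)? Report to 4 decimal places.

π = [0.2162, 0.2973, 0.4865]

Balance equations π_j = Σ_i π_i·P[i][j]:
  π_0 = 3/8·π_0 + 1/4·π_1 + 1/8·π_2
  π_1 = 1/8·π_0 + 1/2·π_1 + 1/4·π_2
  normalize: π_0 + π_1 + π_2 = 1
Solving the linear system gives exactly π = [8/37, 11/37, 18/37].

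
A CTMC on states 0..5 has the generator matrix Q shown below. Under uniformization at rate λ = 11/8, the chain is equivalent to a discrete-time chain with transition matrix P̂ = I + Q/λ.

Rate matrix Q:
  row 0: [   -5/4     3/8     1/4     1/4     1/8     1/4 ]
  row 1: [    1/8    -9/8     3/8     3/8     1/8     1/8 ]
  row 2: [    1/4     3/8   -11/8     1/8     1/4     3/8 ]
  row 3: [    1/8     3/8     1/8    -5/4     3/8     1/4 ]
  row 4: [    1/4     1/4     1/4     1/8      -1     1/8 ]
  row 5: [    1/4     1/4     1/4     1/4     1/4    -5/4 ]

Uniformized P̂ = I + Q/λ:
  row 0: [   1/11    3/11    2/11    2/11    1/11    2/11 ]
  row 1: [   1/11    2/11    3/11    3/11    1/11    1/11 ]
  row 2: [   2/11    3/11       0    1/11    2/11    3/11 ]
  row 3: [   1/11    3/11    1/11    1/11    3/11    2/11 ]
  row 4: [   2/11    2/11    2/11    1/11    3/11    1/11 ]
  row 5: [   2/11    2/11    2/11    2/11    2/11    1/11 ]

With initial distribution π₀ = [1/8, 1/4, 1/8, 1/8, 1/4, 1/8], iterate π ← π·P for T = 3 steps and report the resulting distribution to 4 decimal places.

t=0: π = [0.1250, 0.2500, 0.1250, 0.1250, 0.2500, 0.1250]
t=1: π = [0.1364, 0.2159, 0.1705, 0.1591, 0.1818, 0.1364]
t=2: π = [0.1353, 0.2242, 0.1560, 0.1550, 0.1808, 0.1488]
t=3: π = [0.1350, 0.2224, 0.1597, 0.1575, 0.1797, 0.1457]

π = [0.1350, 0.2224, 0.1597, 0.1575, 0.1797, 0.1457]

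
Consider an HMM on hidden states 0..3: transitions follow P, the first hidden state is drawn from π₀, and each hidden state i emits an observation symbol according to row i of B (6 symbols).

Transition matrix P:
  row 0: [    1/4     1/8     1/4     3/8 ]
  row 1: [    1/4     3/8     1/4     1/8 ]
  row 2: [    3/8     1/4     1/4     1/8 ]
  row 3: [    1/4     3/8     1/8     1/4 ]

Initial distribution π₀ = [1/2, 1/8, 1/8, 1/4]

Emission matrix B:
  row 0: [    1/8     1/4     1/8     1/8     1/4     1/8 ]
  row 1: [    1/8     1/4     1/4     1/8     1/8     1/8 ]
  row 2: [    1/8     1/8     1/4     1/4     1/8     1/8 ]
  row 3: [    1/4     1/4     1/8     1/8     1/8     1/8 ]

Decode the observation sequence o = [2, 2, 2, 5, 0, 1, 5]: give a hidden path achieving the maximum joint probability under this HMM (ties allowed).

t=0: δ = [6.250e-02, 3.125e-02, 3.125e-02, 3.125e-02]  (obs o_0=2)
t=1: δ = [1.953e-03, 2.930e-03, 3.906e-03, 2.930e-03]  ψ = [0, 1, 0, 0]  (obs o_1=2)
t=2: δ = [1.831e-04, 2.747e-04, 2.441e-04, 9.155e-05]  ψ = [2, 1, 2, 0]  (obs o_2=2)
t=3: δ = [1.144e-05, 1.287e-05, 8.583e-06, 8.583e-06]  ψ = [2, 1, 1, 0]  (obs o_3=5)
t=4: δ = [4.023e-07, 6.035e-07, 4.023e-07, 1.073e-06]  ψ = [1, 1, 1, 0]  (obs o_4=0)
t=5: δ = [6.706e-08, 1.006e-07, 1.886e-08, 6.706e-08]  ψ = [3, 3, 1, 3]  (obs o_5=1)
t=6: δ = [3.143e-09, 4.715e-09, 3.143e-09, 3.143e-09]  ψ = [1, 1, 1, 0]  (obs o_6=5)
backtrack: best end state = 1; path = [0, 2, 2, 0, 3, 1, 1]

path = [0, 2, 2, 0, 3, 1, 1]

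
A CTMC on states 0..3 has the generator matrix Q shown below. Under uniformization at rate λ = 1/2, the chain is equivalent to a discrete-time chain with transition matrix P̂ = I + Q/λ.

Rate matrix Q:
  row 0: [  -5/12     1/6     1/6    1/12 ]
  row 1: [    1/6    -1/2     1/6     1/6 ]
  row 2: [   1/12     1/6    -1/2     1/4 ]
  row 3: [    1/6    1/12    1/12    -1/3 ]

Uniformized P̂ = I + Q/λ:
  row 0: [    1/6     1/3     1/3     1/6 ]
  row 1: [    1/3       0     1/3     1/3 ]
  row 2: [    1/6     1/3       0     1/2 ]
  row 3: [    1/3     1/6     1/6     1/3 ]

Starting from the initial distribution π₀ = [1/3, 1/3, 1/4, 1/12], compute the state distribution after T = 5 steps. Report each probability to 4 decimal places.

π = [0.2559, 0.2091, 0.2094, 0.3256]

t=0: π = [0.3333, 0.3333, 0.2500, 0.0833]
t=1: π = [0.2361, 0.2083, 0.2361, 0.3194]
t=2: π = [0.2546, 0.2106, 0.2014, 0.3333]
t=3: π = [0.2573, 0.2076, 0.2106, 0.3245]
t=4: π = [0.2553, 0.2101, 0.2090, 0.3256]
t=5: π = [0.2559, 0.2091, 0.2094, 0.3256]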